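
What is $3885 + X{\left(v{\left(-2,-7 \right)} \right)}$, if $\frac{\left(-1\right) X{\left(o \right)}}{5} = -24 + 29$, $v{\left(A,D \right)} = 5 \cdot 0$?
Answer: $3860$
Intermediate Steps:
$v{\left(A,D \right)} = 0$
$X{\left(o \right)} = -25$ ($X{\left(o \right)} = - 5 \left(-24 + 29\right) = \left(-5\right) 5 = -25$)
$3885 + X{\left(v{\left(-2,-7 \right)} \right)} = 3885 - 25 = 3860$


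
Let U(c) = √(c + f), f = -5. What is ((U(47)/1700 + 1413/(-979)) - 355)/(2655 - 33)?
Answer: -174479/1283469 + √42/4457400 ≈ -0.13594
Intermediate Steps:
U(c) = √(-5 + c) (U(c) = √(c - 5) = √(-5 + c))
((U(47)/1700 + 1413/(-979)) - 355)/(2655 - 33) = ((√(-5 + 47)/1700 + 1413/(-979)) - 355)/(2655 - 33) = ((√42*(1/1700) + 1413*(-1/979)) - 355)/2622 = ((√42/1700 - 1413/979) - 355)*(1/2622) = ((-1413/979 + √42/1700) - 355)*(1/2622) = (-348958/979 + √42/1700)*(1/2622) = -174479/1283469 + √42/4457400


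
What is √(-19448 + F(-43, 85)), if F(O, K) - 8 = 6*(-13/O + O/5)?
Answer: 4*I*√56307210/215 ≈ 139.61*I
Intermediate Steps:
F(O, K) = 8 - 78/O + 6*O/5 (F(O, K) = 8 + 6*(-13/O + O/5) = 8 + (-78/O + 6*O/5) = 8 - 78/O + 6*O/5)
√(-19448 + F(-43, 85)) = √(-19448 + (8 - 78/(-43) + (6/5)*(-43))) = √(-19448 + (8 - 78*(-1/43) - 258/5)) = √(-19448 + (8 + 78/43 - 258/5)) = √(-19448 - 8984/215) = √(-4190304/215) = 4*I*√56307210/215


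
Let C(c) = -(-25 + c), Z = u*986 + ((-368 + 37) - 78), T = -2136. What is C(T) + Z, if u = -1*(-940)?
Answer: 928592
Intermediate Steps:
u = 940
Z = 926431 (Z = 940*986 + ((-368 + 37) - 78) = 926840 + (-331 - 78) = 926840 - 409 = 926431)
C(c) = 25 - c
C(T) + Z = (25 - 1*(-2136)) + 926431 = (25 + 2136) + 926431 = 2161 + 926431 = 928592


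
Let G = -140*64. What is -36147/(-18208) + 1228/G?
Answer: 2355607/1274560 ≈ 1.8482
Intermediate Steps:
G = -8960
-36147/(-18208) + 1228/G = -36147/(-18208) + 1228/(-8960) = -36147*(-1/18208) + 1228*(-1/8960) = 36147/18208 - 307/2240 = 2355607/1274560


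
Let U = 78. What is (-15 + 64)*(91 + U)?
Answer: 8281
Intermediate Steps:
(-15 + 64)*(91 + U) = (-15 + 64)*(91 + 78) = 49*169 = 8281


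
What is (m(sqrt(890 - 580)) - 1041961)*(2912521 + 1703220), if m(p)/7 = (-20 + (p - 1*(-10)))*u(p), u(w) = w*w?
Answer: -4909583687801 + 10016157970*sqrt(310) ≈ -4.7332e+12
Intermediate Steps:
u(w) = w**2
m(p) = 7*p**2*(-10 + p) (m(p) = 7*((-20 + (p - 1*(-10)))*p**2) = 7*((-20 + (p + 10))*p**2) = 7*((-20 + (10 + p))*p**2) = 7*((-10 + p)*p**2) = 7*(p**2*(-10 + p)) = 7*p**2*(-10 + p))
(m(sqrt(890 - 580)) - 1041961)*(2912521 + 1703220) = (7*(sqrt(890 - 580))**2*(-10 + sqrt(890 - 580)) - 1041961)*(2912521 + 1703220) = (7*(sqrt(310))**2*(-10 + sqrt(310)) - 1041961)*4615741 = (7*310*(-10 + sqrt(310)) - 1041961)*4615741 = ((-21700 + 2170*sqrt(310)) - 1041961)*4615741 = (-1063661 + 2170*sqrt(310))*4615741 = -4909583687801 + 10016157970*sqrt(310)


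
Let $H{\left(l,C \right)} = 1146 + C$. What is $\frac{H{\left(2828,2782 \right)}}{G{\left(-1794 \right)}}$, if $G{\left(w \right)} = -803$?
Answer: $- \frac{3928}{803} \approx -4.8917$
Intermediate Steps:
$\frac{H{\left(2828,2782 \right)}}{G{\left(-1794 \right)}} = \frac{1146 + 2782}{-803} = 3928 \left(- \frac{1}{803}\right) = - \frac{3928}{803}$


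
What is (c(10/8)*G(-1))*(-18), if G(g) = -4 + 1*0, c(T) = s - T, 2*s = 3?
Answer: 18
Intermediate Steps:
s = 3/2 (s = (½)*3 = 3/2 ≈ 1.5000)
c(T) = 3/2 - T
G(g) = -4 (G(g) = -4 + 0 = -4)
(c(10/8)*G(-1))*(-18) = ((3/2 - 10/8)*(-4))*(-18) = ((3/2 - 1*5/4)*(-4))*(-18) = ((3/2 - 5/4)*(-4))*(-18) = ((¼)*(-4))*(-18) = -1*(-18) = 18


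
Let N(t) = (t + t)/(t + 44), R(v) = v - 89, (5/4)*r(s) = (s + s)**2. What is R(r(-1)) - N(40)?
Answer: -9109/105 ≈ -86.752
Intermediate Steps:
r(s) = 16*s**2/5 (r(s) = 4*(s + s)**2/5 = 4*(2*s)**2/5 = 4*(4*s**2)/5 = 16*s**2/5)
R(v) = -89 + v
N(t) = 2*t/(44 + t) (N(t) = (2*t)/(44 + t) = 2*t/(44 + t))
R(r(-1)) - N(40) = (-89 + (16/5)*(-1)**2) - 2*40/(44 + 40) = (-89 + (16/5)*1) - 2*40/84 = (-89 + 16/5) - 2*40/84 = -429/5 - 1*20/21 = -429/5 - 20/21 = -9109/105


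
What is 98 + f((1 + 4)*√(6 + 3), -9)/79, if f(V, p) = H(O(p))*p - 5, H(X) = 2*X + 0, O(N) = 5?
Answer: 7647/79 ≈ 96.797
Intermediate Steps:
H(X) = 2*X
f(V, p) = -5 + 10*p (f(V, p) = (2*5)*p - 5 = 10*p - 5 = -5 + 10*p)
98 + f((1 + 4)*√(6 + 3), -9)/79 = 98 + (-5 + 10*(-9))/79 = 98 + (-5 - 90)/79 = 98 + (1/79)*(-95) = 98 - 95/79 = 7647/79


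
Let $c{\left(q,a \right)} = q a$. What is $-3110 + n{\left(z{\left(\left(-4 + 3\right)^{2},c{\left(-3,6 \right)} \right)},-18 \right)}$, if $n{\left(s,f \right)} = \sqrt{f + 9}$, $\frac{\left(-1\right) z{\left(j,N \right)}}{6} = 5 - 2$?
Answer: $-3110 + 3 i \approx -3110.0 + 3.0 i$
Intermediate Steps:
$c{\left(q,a \right)} = a q$
$z{\left(j,N \right)} = -18$ ($z{\left(j,N \right)} = - 6 \left(5 - 2\right) = \left(-6\right) 3 = -18$)
$n{\left(s,f \right)} = \sqrt{9 + f}$
$-3110 + n{\left(z{\left(\left(-4 + 3\right)^{2},c{\left(-3,6 \right)} \right)},-18 \right)} = -3110 + \sqrt{9 - 18} = -3110 + \sqrt{-9} = -3110 + 3 i$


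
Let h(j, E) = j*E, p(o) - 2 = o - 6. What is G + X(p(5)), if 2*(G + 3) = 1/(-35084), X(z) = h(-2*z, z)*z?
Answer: -350841/70168 ≈ -5.0000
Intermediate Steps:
p(o) = -4 + o (p(o) = 2 + (o - 6) = 2 + (-6 + o) = -4 + o)
h(j, E) = E*j
X(z) = -2*z³ (X(z) = (z*(-2*z))*z = (-2*z²)*z = -2*z³)
G = -210505/70168 (G = -3 + (½)/(-35084) = -3 + (½)*(-1/35084) = -3 - 1/70168 = -210505/70168 ≈ -3.0000)
G + X(p(5)) = -210505/70168 - 2*(-4 + 5)³ = -210505/70168 - 2*1³ = -210505/70168 - 2*1 = -210505/70168 - 2 = -350841/70168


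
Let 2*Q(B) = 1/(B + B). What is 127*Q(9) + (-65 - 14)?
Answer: -2717/36 ≈ -75.472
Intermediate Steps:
Q(B) = 1/(4*B) (Q(B) = 1/(2*(B + B)) = 1/(2*((2*B))) = (1/(2*B))/2 = 1/(4*B))
127*Q(9) + (-65 - 14) = 127*((1/4)/9) + (-65 - 14) = 127*((1/4)*(1/9)) - 79 = 127*(1/36) - 79 = 127/36 - 79 = -2717/36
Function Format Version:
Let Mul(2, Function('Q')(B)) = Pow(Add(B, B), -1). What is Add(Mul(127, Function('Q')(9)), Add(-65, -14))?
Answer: Rational(-2717, 36) ≈ -75.472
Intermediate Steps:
Function('Q')(B) = Mul(Rational(1, 4), Pow(B, -1)) (Function('Q')(B) = Mul(Rational(1, 2), Pow(Add(B, B), -1)) = Mul(Rational(1, 2), Pow(Mul(2, B), -1)) = Mul(Rational(1, 2), Mul(Rational(1, 2), Pow(B, -1))) = Mul(Rational(1, 4), Pow(B, -1)))
Add(Mul(127, Function('Q')(9)), Add(-65, -14)) = Add(Mul(127, Mul(Rational(1, 4), Pow(9, -1))), Add(-65, -14)) = Add(Mul(127, Mul(Rational(1, 4), Rational(1, 9))), -79) = Add(Mul(127, Rational(1, 36)), -79) = Add(Rational(127, 36), -79) = Rational(-2717, 36)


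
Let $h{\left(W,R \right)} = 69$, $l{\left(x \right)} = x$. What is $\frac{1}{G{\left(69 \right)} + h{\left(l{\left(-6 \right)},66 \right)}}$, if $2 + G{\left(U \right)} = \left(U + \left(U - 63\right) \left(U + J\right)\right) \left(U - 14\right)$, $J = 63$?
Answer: $\frac{1}{47422} \approx 2.1087 \cdot 10^{-5}$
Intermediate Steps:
$G{\left(U \right)} = -2 + \left(-14 + U\right) \left(U + \left(-63 + U\right) \left(63 + U\right)\right)$ ($G{\left(U \right)} = -2 + \left(U + \left(U - 63\right) \left(U + 63\right)\right) \left(U - 14\right) = -2 + \left(U + \left(-63 + U\right) \left(63 + U\right)\right) \left(-14 + U\right) = -2 + \left(-14 + U\right) \left(U + \left(-63 + U\right) \left(63 + U\right)\right)$)
$\frac{1}{G{\left(69 \right)} + h{\left(l{\left(-6 \right)},66 \right)}} = \frac{1}{\left(55564 + 69^{3} - 274827 - 13 \cdot 69^{2}\right) + 69} = \frac{1}{\left(55564 + 328509 - 274827 - 61893\right) + 69} = \frac{1}{47353 + 69} = \frac{1}{47422}$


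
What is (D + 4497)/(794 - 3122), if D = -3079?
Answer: -709/1164 ≈ -0.60911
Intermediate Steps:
(D + 4497)/(794 - 3122) = (-3079 + 4497)/(794 - 3122) = 1418/(-2328) = 1418*(-1/2328) = -709/1164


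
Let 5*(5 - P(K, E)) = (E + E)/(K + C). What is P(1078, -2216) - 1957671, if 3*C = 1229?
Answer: -43685303494/22315 ≈ -1.9577e+6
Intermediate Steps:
C = 1229/3 (C = (⅓)*1229 = 1229/3 ≈ 409.67)
P(K, E) = 5 - 2*E/(5*(1229/3 + K)) (P(K, E) = 5 - (E + E)/(5*(K + 1229/3)) = 5 - 2*E/(5*(1229/3 + K)))
P(1078, -2216) - 1957671 = (30725 - 6*(-2216) + 75*1078)/(5*(1229 + 3*1078)) - 1957671 = (30725 + 13296 + 80850)/(5*(1229 + 3234)) - 1957671 = (⅕)*124871/4463 - 1957671 = (⅕)*(1/4463)*124871 - 1957671 = 124871/22315 - 1957671 = -43685303494/22315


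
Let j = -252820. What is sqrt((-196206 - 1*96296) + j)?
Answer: I*sqrt(545322) ≈ 738.46*I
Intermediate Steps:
sqrt((-196206 - 1*96296) + j) = sqrt((-196206 - 1*96296) - 252820) = sqrt((-196206 - 96296) - 252820) = sqrt(-292502 - 252820) = sqrt(-545322) = I*sqrt(545322)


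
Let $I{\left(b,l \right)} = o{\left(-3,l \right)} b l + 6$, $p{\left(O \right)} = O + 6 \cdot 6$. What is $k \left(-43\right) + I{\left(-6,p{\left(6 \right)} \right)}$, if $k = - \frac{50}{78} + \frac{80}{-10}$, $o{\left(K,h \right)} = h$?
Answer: $- \frac{398051}{39} \approx -10206.0$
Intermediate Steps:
$p{\left(O \right)} = 36 + O$ ($p{\left(O \right)} = O + 36 = 36 + O$)
$I{\left(b,l \right)} = 6 + b l^{2}$ ($I{\left(b,l \right)} = l b l + 6 = b l l + 6 = b l^{2} + 6 = 6 + b l^{2}$)
$k = - \frac{337}{39}$ ($k = \left(-50\right) \frac{1}{78} + 80 \left(- \frac{1}{10}\right) = - \frac{25}{39} - 8 = - \frac{337}{39} \approx -8.641$)
$k \left(-43\right) + I{\left(-6,p{\left(6 \right)} \right)} = \left(- \frac{337}{39}\right) \left(-43\right) + \left(6 - 6 \left(36 + 6\right)^{2}\right) = \frac{14491}{39} + \left(6 - 6 \cdot 42^{2}\right) = \frac{14491}{39} + \left(6 - 10584\right) = \frac{14491}{39} - 10578 = - \frac{398051}{39}$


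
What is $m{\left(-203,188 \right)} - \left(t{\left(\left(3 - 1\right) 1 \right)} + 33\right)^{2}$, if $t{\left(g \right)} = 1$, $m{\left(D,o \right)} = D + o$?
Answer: $-1171$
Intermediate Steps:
$m{\left(-203,188 \right)} - \left(t{\left(\left(3 - 1\right) 1 \right)} + 33\right)^{2} = \left(-203 + 188\right) - \left(1 + 33\right)^{2} = -15 - 34^{2} = -15 - 1156 = -1171$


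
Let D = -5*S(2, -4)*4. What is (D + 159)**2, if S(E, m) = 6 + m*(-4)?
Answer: 78961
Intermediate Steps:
S(E, m) = 6 - 4*m
D = -440 (D = -5*(6 - 4*(-4))*4 = -5*(6 + 16)*4 = -5*22*4 = -110*4 = -440)
(D + 159)**2 = (-440 + 159)**2 = (-281)**2 = 78961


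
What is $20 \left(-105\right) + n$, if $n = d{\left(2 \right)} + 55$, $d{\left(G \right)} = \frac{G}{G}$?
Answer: $-2044$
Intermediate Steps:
$d{\left(G \right)} = 1$
$n = 56$ ($n = 1 + 55 = 56$)
$20 \left(-105\right) + n = 20 \left(-105\right) + 56 = -2100 + 56 = -2044$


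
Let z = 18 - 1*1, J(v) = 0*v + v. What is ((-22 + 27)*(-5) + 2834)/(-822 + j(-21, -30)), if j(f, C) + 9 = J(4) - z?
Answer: -2809/844 ≈ -3.3282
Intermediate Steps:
J(v) = v (J(v) = 0 + v = v)
z = 17 (z = 18 - 1 = 17)
j(f, C) = -22 (j(f, C) = -9 + (4 - 1*17) = -9 + (4 - 17) = -9 - 13 = -22)
((-22 + 27)*(-5) + 2834)/(-822 + j(-21, -30)) = ((-22 + 27)*(-5) + 2834)/(-822 - 22) = (5*(-5) + 2834)/(-844) = (-25 + 2834)*(-1/844) = 2809*(-1/844) = -2809/844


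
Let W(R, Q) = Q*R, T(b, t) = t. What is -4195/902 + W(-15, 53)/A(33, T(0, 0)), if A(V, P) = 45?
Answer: -60391/2706 ≈ -22.317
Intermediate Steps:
-4195/902 + W(-15, 53)/A(33, T(0, 0)) = -4195/902 + (53*(-15))/45 = -4195*1/902 - 795*1/45 = -4195/902 - 53/3 = -60391/2706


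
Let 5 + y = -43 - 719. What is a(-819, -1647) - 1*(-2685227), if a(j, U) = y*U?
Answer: 3948476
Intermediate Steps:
y = -767 (y = -5 + (-43 - 719) = -5 - 762 = -767)
a(j, U) = -767*U
a(-819, -1647) - 1*(-2685227) = -767*(-1647) - 1*(-2685227) = 1263249 + 2685227 = 3948476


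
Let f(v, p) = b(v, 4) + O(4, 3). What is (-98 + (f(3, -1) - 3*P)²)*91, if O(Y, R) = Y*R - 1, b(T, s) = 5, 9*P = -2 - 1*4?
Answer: 20566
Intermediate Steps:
P = -⅔ (P = (-2 - 1*4)/9 = (-2 - 4)/9 = (⅑)*(-6) = -⅔ ≈ -0.66667)
O(Y, R) = -1 + R*Y (O(Y, R) = R*Y - 1 = -1 + R*Y)
f(v, p) = 16 (f(v, p) = 5 + (-1 + 3*4) = 5 + (-1 + 12) = 5 + 11 = 16)
(-98 + (f(3, -1) - 3*P)²)*91 = (-98 + (16 - 3*(-⅔))²)*91 = (-98 + (16 + 2)²)*91 = (-98 + 18²)*91 = (-98 + 324)*91 = 226*91 = 20566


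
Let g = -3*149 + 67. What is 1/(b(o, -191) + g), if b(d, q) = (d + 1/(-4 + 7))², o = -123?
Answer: 9/132004 ≈ 6.8180e-5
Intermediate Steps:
g = -380 (g = -447 + 67 = -380)
b(d, q) = (⅓ + d)² (b(d, q) = (d + 1/3)² = (d + ⅓)² = (⅓ + d)²)
1/(b(o, -191) + g) = 1/((1 + 3*(-123))²/9 - 380) = 1/((1 - 369)²/9 - 380) = 1/((⅑)*(-368)² - 380) = 1/((⅑)*135424 - 380) = 1/(135424/9 - 380) = 1/(132004/9) = 9/132004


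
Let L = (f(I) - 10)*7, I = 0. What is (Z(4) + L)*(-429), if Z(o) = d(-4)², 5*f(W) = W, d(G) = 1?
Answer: 29601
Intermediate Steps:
f(W) = W/5
L = -70 (L = ((⅕)*0 - 10)*7 = (0 - 10)*7 = -10*7 = -70)
Z(o) = 1 (Z(o) = 1² = 1)
(Z(4) + L)*(-429) = (1 - 70)*(-429) = -69*(-429) = 29601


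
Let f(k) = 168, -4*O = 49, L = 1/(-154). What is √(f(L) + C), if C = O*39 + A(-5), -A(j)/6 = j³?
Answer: √1761/2 ≈ 20.982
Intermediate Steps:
L = -1/154 ≈ -0.0064935
O = -49/4 (O = -¼*49 = -49/4 ≈ -12.250)
A(j) = -6*j³
C = 1089/4 (C = -49/4*39 - 6*(-5)³ = -1911/4 - 6*(-125) = -1911/4 + 750 = 1089/4 ≈ 272.25)
√(f(L) + C) = √(168 + 1089/4) = √(1761/4) = √1761/2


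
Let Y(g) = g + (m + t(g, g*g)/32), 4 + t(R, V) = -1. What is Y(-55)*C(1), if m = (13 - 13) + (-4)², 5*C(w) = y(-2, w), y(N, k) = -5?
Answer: 1253/32 ≈ 39.156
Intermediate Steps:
t(R, V) = -5 (t(R, V) = -4 - 1 = -5)
C(w) = -1 (C(w) = (⅕)*(-5) = -1)
m = 16 (m = 0 + 16 = 16)
Y(g) = 507/32 + g (Y(g) = g + (16 - 5/32) = g + 507/32 = 507/32 + g)
Y(-55)*C(1) = (507/32 - 55)*(-1) = -1253/32*(-1) = 1253/32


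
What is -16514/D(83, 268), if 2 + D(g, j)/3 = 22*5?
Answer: -8257/162 ≈ -50.969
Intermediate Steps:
D(g, j) = 324 (D(g, j) = -6 + 3*(22*5) = -6 + 3*110 = -6 + 330 = 324)
-16514/D(83, 268) = -16514/324 = -16514*1/324 = -8257/162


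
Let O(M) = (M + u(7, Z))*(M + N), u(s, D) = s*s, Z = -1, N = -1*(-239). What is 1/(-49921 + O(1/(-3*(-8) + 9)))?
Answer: -1089/41601185 ≈ -2.6177e-5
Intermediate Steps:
N = 239
u(s, D) = s²
O(M) = (49 + M)*(239 + M) (O(M) = (M + 7²)*(M + 239) = (M + 49)*(239 + M) = (49 + M)*(239 + M))
1/(-49921 + O(1/(-3*(-8) + 9))) = 1/(-49921 + (11711 + (1/(-3*(-8) + 9))² + 288/(-3*(-8) + 9))) = 1/(-49921 + (11711 + (1/(24 + 9))² + 288/(24 + 9))) = 1/(-49921 + (11711 + (1/33)² + 288/33)) = 1/(-49921 + (11711 + (1/33)² + 288*(1/33))) = 1/(-49921 + (11711 + 1/1089 + 96/11)) = 1/(-49921 + 12762784/1089) = 1/(-41601185/1089) = -1089/41601185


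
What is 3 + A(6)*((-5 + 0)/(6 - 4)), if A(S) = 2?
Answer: -2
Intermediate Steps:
3 + A(6)*((-5 + 0)/(6 - 4)) = 3 + 2*((-5 + 0)/(6 - 4)) = 3 + 2*(-5/2) = 3 - 5 = -2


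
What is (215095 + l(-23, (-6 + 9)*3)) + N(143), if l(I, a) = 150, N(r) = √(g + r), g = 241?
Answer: 215245 + 8*√6 ≈ 2.1526e+5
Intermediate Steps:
N(r) = √(241 + r)
(215095 + l(-23, (-6 + 9)*3)) + N(143) = (215095 + 150) + √(241 + 143) = 215245 + √384 = 215245 + 8*√6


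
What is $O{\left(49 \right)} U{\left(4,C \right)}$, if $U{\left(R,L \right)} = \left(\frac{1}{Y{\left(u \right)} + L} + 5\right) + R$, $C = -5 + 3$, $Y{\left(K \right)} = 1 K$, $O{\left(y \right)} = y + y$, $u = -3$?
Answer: $\frac{4312}{5} \approx 862.4$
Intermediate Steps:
$O{\left(y \right)} = 2 y$
$Y{\left(K \right)} = K$
$C = -2$
$U{\left(R,L \right)} = 5 + R + \frac{1}{-3 + L}$ ($U{\left(R,L \right)} = \left(\frac{1}{-3 + L} + 5\right) + R = \left(5 + \frac{1}{-3 + L}\right) + R = 5 + R + \frac{1}{-3 + L}$)
$O{\left(49 \right)} U{\left(4,C \right)} = 2 \cdot 49 \frac{-14 - 12 + 5 \left(-2\right) - 8}{-3 - 2} = 98 \frac{-14 - 12 - 10 - 8}{-5} = 98 \left(\left(- \frac{1}{5}\right) \left(-44\right)\right) = 98 \cdot \frac{44}{5} = \frac{4312}{5}$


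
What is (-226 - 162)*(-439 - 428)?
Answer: 336396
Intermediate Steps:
(-226 - 162)*(-439 - 428) = -388*(-867) = 336396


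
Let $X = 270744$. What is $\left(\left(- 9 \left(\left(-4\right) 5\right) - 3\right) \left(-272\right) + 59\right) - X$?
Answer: $-318829$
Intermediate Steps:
$\left(\left(- 9 \left(\left(-4\right) 5\right) - 3\right) \left(-272\right) + 59\right) - X = \left(\left(- 9 \left(\left(-4\right) 5\right) - 3\right) \left(-272\right) + 59\right) - 270744 = \left(\left(\left(-9\right) \left(-20\right) - 3\right) \left(-272\right) + 59\right) - 270744 = \left(\left(180 - 3\right) \left(-272\right) + 59\right) - 270744 = \left(177 \left(-272\right) + 59\right) - 270744 = \left(-48144 + 59\right) - 270744 = -48085 - 270744 = -318829$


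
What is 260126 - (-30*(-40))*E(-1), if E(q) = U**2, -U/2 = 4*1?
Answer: 183326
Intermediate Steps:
U = -8 ≈ -8.0000
E(q) = 64 (E(q) = (-8)**2 = 64)
260126 - (-30*(-40))*E(-1) = 260126 - (-30*(-40))*64 = 260126 - 1200*64 = 260126 - 1*76800 = 260126 - 76800 = 183326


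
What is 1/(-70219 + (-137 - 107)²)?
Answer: -1/10683 ≈ -9.3607e-5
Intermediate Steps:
1/(-70219 + (-137 - 107)²) = 1/(-70219 + (-244)²) = 1/(-70219 + 59536) = 1/(-10683) = -1/10683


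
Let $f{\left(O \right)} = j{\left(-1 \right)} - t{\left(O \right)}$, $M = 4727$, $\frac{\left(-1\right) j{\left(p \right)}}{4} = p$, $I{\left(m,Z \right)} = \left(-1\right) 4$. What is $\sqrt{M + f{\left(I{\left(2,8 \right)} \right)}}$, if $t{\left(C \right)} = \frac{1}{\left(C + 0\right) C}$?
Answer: $\frac{\sqrt{75695}}{4} \approx 68.782$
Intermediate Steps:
$I{\left(m,Z \right)} = -4$
$j{\left(p \right)} = - 4 p$
$t{\left(C \right)} = \frac{1}{C^{2}}$ ($t{\left(C \right)} = \frac{1}{C C} = \frac{1}{C^{2}}$)
$f{\left(O \right)} = 4 - \frac{1}{O^{2}}$ ($f{\left(O \right)} = \left(-4\right) \left(-1\right) - \frac{1}{O^{2}} = 4 - \frac{1}{O^{2}}$)
$\sqrt{M + f{\left(I{\left(2,8 \right)} \right)}} = \sqrt{4727 + \left(4 - \frac{1}{16}\right)} = \sqrt{4727 + \frac{63}{16}} = \sqrt{\frac{75695}{16}} = \frac{\sqrt{75695}}{4}$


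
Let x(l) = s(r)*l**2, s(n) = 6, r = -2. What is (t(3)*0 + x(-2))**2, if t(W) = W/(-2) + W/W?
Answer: 576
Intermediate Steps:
t(W) = 1 - W/2 (t(W) = W*(-1/2) + 1 = -W/2 + 1 = 1 - W/2)
x(l) = 6*l**2
(t(3)*0 + x(-2))**2 = ((1 - 1/2*3)*0 + 6*(-2)**2)**2 = ((1 - 3/2)*0 + 6*4)**2 = (-1/2*0 + 24)**2 = (0 + 24)**2 = 24**2 = 576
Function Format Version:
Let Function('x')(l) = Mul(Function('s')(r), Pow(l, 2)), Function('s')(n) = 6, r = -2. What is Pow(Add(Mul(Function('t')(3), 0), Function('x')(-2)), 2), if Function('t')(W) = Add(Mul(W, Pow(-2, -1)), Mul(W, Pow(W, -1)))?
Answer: 576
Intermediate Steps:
Function('t')(W) = Add(1, Mul(Rational(-1, 2), W)) (Function('t')(W) = Add(Mul(W, Rational(-1, 2)), 1) = Add(Mul(Rational(-1, 2), W), 1) = Add(1, Mul(Rational(-1, 2), W)))
Function('x')(l) = Mul(6, Pow(l, 2))
Pow(Add(Mul(Function('t')(3), 0), Function('x')(-2)), 2) = Pow(Add(Mul(Add(1, Mul(Rational(-1, 2), 3)), 0), Mul(6, Pow(-2, 2))), 2) = Pow(Add(Mul(Add(1, Rational(-3, 2)), 0), Mul(6, 4)), 2) = Pow(Add(Mul(Rational(-1, 2), 0), 24), 2) = Pow(Add(0, 24), 2) = Pow(24, 2) = 576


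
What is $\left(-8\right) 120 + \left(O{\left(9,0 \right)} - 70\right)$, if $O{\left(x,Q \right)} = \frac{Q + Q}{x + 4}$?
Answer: $-1030$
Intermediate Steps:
$O{\left(x,Q \right)} = \frac{2 Q}{4 + x}$
$\left(-8\right) 120 + \left(O{\left(9,0 \right)} - 70\right) = \left(-8\right) 120 - \left(70 + \frac{0}{4 + 9}\right) = -960 - \left(70 + \frac{0}{13}\right) = -960 - \left(70 + 0 \cdot \frac{1}{13}\right) = -960 + \left(0 - 70\right) = -960 - 70 = -1030$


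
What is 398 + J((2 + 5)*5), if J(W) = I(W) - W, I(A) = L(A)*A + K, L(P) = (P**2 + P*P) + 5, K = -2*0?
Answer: 86288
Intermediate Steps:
K = 0
L(P) = 5 + 2*P**2 (L(P) = (P**2 + P**2) + 5 = 2*P**2 + 5 = 5 + 2*P**2)
I(A) = A*(5 + 2*A**2) (I(A) = (5 + 2*A**2)*A + 0 = A*(5 + 2*A**2) + 0 = A*(5 + 2*A**2))
J(W) = -W + W*(5 + 2*W**2) (J(W) = W*(5 + 2*W**2) - W = -W + W*(5 + 2*W**2))
398 + J((2 + 5)*5) = 398 + 2*((2 + 5)*5)*(2 + ((2 + 5)*5)**2) = 398 + 2*(7*5)*(2 + (7*5)**2) = 398 + 2*35*(2 + 35**2) = 398 + 2*35*(2 + 1225) = 398 + 2*35*1227 = 398 + 85890 = 86288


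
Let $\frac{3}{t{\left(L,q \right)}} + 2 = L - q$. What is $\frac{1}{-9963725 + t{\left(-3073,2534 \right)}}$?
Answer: $- \frac{5609}{55886533528} \approx -1.0036 \cdot 10^{-7}$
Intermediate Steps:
$t{\left(L,q \right)} = \frac{3}{-2 + L - q}$ ($t{\left(L,q \right)} = \frac{3}{-2 + \left(L - q\right)} = \frac{3}{-2 + L - q}$)
$\frac{1}{-9963725 + t{\left(-3073,2534 \right)}} = \frac{1}{-9963725 - \frac{3}{2 + 2534 - -3073}} = \frac{1}{-9963725 - \frac{3}{2 + 2534 + 3073}} = \frac{1}{-9963725 - \frac{3}{5609}} = \frac{1}{- \frac{55886533528}{5609}} = - \frac{5609}{55886533528}$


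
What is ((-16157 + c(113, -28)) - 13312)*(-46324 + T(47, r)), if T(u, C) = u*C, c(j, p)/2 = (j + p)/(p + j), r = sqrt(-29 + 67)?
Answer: 1365029308 - 1384949*sqrt(38) ≈ 1.3565e+9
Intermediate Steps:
r = sqrt(38) ≈ 6.1644
c(j, p) = 2 (c(j, p) = 2*((j + p)/(p + j)) = 2*((j + p)/(j + p)) = 2*1 = 2)
T(u, C) = C*u
((-16157 + c(113, -28)) - 13312)*(-46324 + T(47, r)) = ((-16157 + 2) - 13312)*(-46324 + sqrt(38)*47) = (-16155 - 13312)*(-46324 + 47*sqrt(38)) = -29467*(-46324 + 47*sqrt(38)) = 1365029308 - 1384949*sqrt(38)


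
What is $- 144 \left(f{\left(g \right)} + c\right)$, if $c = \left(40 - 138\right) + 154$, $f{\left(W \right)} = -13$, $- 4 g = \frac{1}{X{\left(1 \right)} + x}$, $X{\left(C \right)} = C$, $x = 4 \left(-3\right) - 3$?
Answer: $-6192$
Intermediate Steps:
$x = -15$ ($x = -12 - 3 = -15$)
$g = \frac{1}{56}$ ($g = - \frac{1}{4 \left(1 - 15\right)} = - \frac{1}{4 \left(-14\right)} = \left(- \frac{1}{4}\right) \left(- \frac{1}{14}\right) = \frac{1}{56} \approx 0.017857$)
$c = 56$ ($c = -98 + 154 = 56$)
$- 144 \left(f{\left(g \right)} + c\right) = - 144 \left(-13 + 56\right) = \left(-144\right) 43 = -6192$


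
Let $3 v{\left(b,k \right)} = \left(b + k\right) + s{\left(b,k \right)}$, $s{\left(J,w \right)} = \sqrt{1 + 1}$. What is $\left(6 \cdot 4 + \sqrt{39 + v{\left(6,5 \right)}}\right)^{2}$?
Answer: $\frac{\left(72 + \sqrt{3} \sqrt{128 + \sqrt{2}}\right)^{2}}{9} \approx 934.4$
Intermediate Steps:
$s{\left(J,w \right)} = \sqrt{2}$
$v{\left(b,k \right)} = \frac{b}{3} + \frac{k}{3} + \frac{\sqrt{2}}{3}$ ($v{\left(b,k \right)} = \frac{\left(b + k\right) + \sqrt{2}}{3} = \frac{b + k + \sqrt{2}}{3} = \frac{b}{3} + \frac{k}{3} + \frac{\sqrt{2}}{3}$)
$\left(6 \cdot 4 + \sqrt{39 + v{\left(6,5 \right)}}\right)^{2} = \left(6 \cdot 4 + \sqrt{39 + \left(\frac{1}{3} \cdot 6 + \frac{1}{3} \cdot 5 + \frac{\sqrt{2}}{3}\right)}\right)^{2} = \left(24 + \sqrt{39 + \left(2 + \frac{5}{3} + \frac{\sqrt{2}}{3}\right)}\right)^{2} = \left(24 + \sqrt{39 + \left(\frac{11}{3} + \frac{\sqrt{2}}{3}\right)}\right)^{2} = \left(24 + \sqrt{\frac{128}{3} + \frac{\sqrt{2}}{3}}\right)^{2}$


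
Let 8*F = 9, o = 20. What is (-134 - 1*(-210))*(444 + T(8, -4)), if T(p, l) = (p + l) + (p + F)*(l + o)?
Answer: 45144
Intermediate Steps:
F = 9/8 (F = (⅛)*9 = 9/8 ≈ 1.1250)
T(p, l) = l + p + (20 + l)*(9/8 + p) (T(p, l) = (p + l) + (p + 9/8)*(l + 20) = (l + p) + (9/8 + p)*(20 + l) = (l + p) + (20 + l)*(9/8 + p) = l + p + (20 + l)*(9/8 + p))
(-134 - 1*(-210))*(444 + T(8, -4)) = (-134 - 1*(-210))*(444 + (45/2 + 21*8 + (17/8)*(-4) - 4*8)) = (-134 + 210)*(444 + (45/2 + 168 - 17/2 - 32)) = 76*(444 + 150) = 76*594 = 45144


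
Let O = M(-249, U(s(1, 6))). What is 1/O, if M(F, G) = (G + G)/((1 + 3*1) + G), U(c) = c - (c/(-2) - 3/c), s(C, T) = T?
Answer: 27/38 ≈ 0.71053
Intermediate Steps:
U(c) = 3/c + 3*c/2 (U(c) = c - (c*(-1/2) - 3/c) = c - (-c/2 - 3/c) = c - (-3/c - c/2) = c + (c/2 + 3/c) = 3/c + 3*c/2)
M(F, G) = 2*G/(4 + G) (M(F, G) = (2*G)/((1 + 3) + G) = (2*G)/(4 + G) = 2*G/(4 + G))
O = 38/27 (O = 2*(3/6 + (3/2)*6)/(4 + (3/6 + (3/2)*6)) = 2*(3*(1/6) + 9)/(4 + (3*(1/6) + 9)) = 2*(1/2 + 9)/(4 + (1/2 + 9)) = 2*(19/2)/(4 + 19/2) = 2*(19/2)/(27/2) = 2*(19/2)*(2/27) = 38/27 ≈ 1.4074)
1/O = 1/(38/27) = 27/38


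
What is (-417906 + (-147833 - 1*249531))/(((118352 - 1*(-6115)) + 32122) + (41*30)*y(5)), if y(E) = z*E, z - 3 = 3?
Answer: -815270/193489 ≈ -4.2135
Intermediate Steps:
z = 6 (z = 3 + 3 = 6)
y(E) = 6*E
(-417906 + (-147833 - 1*249531))/(((118352 - 1*(-6115)) + 32122) + (41*30)*y(5)) = (-417906 + (-147833 - 1*249531))/(((118352 - 1*(-6115)) + 32122) + (41*30)*(6*5)) = (-417906 + (-147833 - 249531))/(((118352 + 6115) + 32122) + 1230*30) = (-417906 - 397364)/((124467 + 32122) + 36900) = -815270/(156589 + 36900) = -815270/193489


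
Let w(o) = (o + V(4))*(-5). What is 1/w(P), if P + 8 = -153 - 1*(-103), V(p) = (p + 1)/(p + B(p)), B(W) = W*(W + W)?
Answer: 36/10415 ≈ 0.0034566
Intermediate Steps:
B(W) = 2*W**2 (B(W) = W*(2*W) = 2*W**2)
V(p) = (1 + p)/(p + 2*p**2) (V(p) = (p + 1)/(p + 2*p**2) = (1 + p)/(p + 2*p**2))
P = -58 (P = -8 + (-153 - 1*(-103)) = -8 + (-153 + 103) = -8 - 50 = -58)
w(o) = -25/36 - 5*o (w(o) = (o + (1 + 4)/(4*(1 + 2*4)))*(-5) = (o + (1/4)*5/(1 + 8))*(-5) = (o + (1/4)*5/9)*(-5) = (o + (1/4)*(1/9)*5)*(-5) = (o + 5/36)*(-5) = (5/36 + o)*(-5) = -25/36 - 5*o)
1/w(P) = 1/(-25/36 - 5*(-58)) = 1/(-25/36 + 290) = 1/(10415/36) = 36/10415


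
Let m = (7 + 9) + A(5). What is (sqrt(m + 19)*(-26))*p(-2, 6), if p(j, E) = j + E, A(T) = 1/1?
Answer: -624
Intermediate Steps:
A(T) = 1 (A(T) = 1*1 = 1)
m = 17 (m = (7 + 9) + 1 = 16 + 1 = 17)
p(j, E) = E + j
(sqrt(m + 19)*(-26))*p(-2, 6) = (sqrt(17 + 19)*(-26))*(6 - 2) = (sqrt(36)*(-26))*4 = (6*(-26))*4 = -156*4 = -624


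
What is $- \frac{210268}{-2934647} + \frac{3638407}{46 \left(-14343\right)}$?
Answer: $- \frac{10538709986825}{1936215528366} \approx -5.4429$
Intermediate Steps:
$- \frac{210268}{-2934647} + \frac{3638407}{46 \left(-14343\right)} = \left(-210268\right) \left(- \frac{1}{2934647}\right) + \frac{3638407}{-659778} = \frac{210268}{2934647} + 3638407 \left(- \frac{1}{659778}\right) = \frac{210268}{2934647} - \frac{3638407}{659778} = - \frac{10538709986825}{1936215528366}$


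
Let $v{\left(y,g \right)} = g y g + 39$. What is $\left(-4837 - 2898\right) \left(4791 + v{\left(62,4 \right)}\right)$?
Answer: $-45033170$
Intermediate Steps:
$v{\left(y,g \right)} = 39 + y g^{2}$ ($v{\left(y,g \right)} = y g^{2} + 39 = 39 + y g^{2}$)
$\left(-4837 - 2898\right) \left(4791 + v{\left(62,4 \right)}\right) = \left(-4837 - 2898\right) \left(4791 + \left(39 + 62 \cdot 4^{2}\right)\right) = - 7735 \left(4791 + \left(39 + 62 \cdot 16\right)\right) = - 7735 \left(4791 + \left(39 + 992\right)\right) = - 7735 \left(4791 + 1031\right) = \left(-7735\right) 5822 = -45033170$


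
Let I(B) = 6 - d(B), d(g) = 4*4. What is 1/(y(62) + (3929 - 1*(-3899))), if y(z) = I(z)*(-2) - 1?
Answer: 1/7847 ≈ 0.00012744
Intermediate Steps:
d(g) = 16
I(B) = -10 (I(B) = 6 - 1*16 = 6 - 16 = -10)
y(z) = 19 (y(z) = -10*(-2) - 1 = 20 - 1 = 19)
1/(y(62) + (3929 - 1*(-3899))) = 1/(19 + (3929 - 1*(-3899))) = 1/(19 + (3929 + 3899)) = 1/(19 + 7828) = 1/7847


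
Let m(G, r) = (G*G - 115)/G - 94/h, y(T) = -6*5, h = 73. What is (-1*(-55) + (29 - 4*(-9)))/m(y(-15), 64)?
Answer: -10512/2405 ≈ -4.3709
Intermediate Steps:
y(T) = -30
m(G, r) = -94/73 + (-115 + G**2)/G (m(G, r) = (G*G - 115)/G - 94/73 = (G**2 - 115)/G - 94*1/73 = (-115 + G**2)/G - 94/73 = -94/73 + (-115 + G**2)/G)
(-1*(-55) + (29 - 4*(-9)))/m(y(-15), 64) = (-1*(-55) + (29 - 4*(-9)))/(-94/73 - 30 - 115/(-30)) = (55 + (29 - 1*(-36)))/(-94/73 - 30 - 115*(-1/30)) = (55 + (29 + 36))/(-94/73 - 30 + 23/6) = (55 + 65)/(-12025/438) = 120*(-438/12025) = -10512/2405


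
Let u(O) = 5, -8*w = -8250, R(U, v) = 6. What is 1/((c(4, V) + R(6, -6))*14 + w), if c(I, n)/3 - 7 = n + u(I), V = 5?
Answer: 4/7317 ≈ 0.00054667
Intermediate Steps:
w = 4125/4 (w = -1/8*(-8250) = 4125/4 ≈ 1031.3)
c(I, n) = 36 + 3*n (c(I, n) = 21 + 3*(n + 5) = 21 + 3*(5 + n) = 21 + (15 + 3*n) = 36 + 3*n)
1/((c(4, V) + R(6, -6))*14 + w) = 1/(((36 + 3*5) + 6)*14 + 4125/4) = 1/(((36 + 15) + 6)*14 + 4125/4) = 1/((51 + 6)*14 + 4125/4) = 1/(57*14 + 4125/4) = 1/(798 + 4125/4) = 1/(7317/4) = 4/7317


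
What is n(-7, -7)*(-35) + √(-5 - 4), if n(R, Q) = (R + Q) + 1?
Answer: 455 + 3*I ≈ 455.0 + 3.0*I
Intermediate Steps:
n(R, Q) = 1 + Q + R (n(R, Q) = (Q + R) + 1 = 1 + Q + R)
n(-7, -7)*(-35) + √(-5 - 4) = (1 - 7 - 7)*(-35) + √(-5 - 4) = -13*(-35) + √(-9) = 455 + 3*I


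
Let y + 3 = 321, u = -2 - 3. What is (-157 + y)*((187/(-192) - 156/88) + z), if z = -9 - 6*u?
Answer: 6206711/2112 ≈ 2938.8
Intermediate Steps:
u = -5
y = 318 (y = -3 + 321 = 318)
z = 21 (z = -9 - 6*(-5) = -9 + 30 = 21)
(-157 + y)*((187/(-192) - 156/88) + z) = (-157 + 318)*((187/(-192) - 156/88) + 21) = 161*((187*(-1/192) - 156*1/88) + 21) = 161*((-187/192 - 39/22) + 21) = 161*(-5801/2112 + 21) = 161*(38551/2112) = 6206711/2112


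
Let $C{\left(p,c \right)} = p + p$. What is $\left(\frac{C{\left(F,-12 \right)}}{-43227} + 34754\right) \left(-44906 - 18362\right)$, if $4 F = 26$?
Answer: $- \frac{95048221521860}{43227} \approx -2.1988 \cdot 10^{9}$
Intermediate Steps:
$F = \frac{13}{2}$ ($F = \frac{1}{4} \cdot 26 = \frac{13}{2} \approx 6.5$)
$C{\left(p,c \right)} = 2 p$
$\left(\frac{C{\left(F,-12 \right)}}{-43227} + 34754\right) \left(-44906 - 18362\right) = \left(\frac{2 \cdot \frac{13}{2}}{-43227} + 34754\right) \left(-44906 - 18362\right) = \left(13 \left(- \frac{1}{43227}\right) + 34754\right) \left(-63268\right) = \left(- \frac{13}{43227} + 34754\right) \left(-63268\right) = \frac{1502311145}{43227} \left(-63268\right) = - \frac{95048221521860}{43227}$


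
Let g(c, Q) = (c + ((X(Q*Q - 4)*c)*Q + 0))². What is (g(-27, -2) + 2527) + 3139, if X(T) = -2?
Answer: 23891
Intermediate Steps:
g(c, Q) = (c - 2*Q*c)² (g(c, Q) = (c + ((-2*c)*Q + 0))² = (c + (-2*Q*c + 0))² = (c - 2*Q*c)²)
(g(-27, -2) + 2527) + 3139 = ((-27)²*(1 - 2*(-2))² + 2527) + 3139 = (729*(1 + 4)² + 2527) + 3139 = (729*5² + 2527) + 3139 = (729*25 + 2527) + 3139 = (18225 + 2527) + 3139 = 20752 + 3139 = 23891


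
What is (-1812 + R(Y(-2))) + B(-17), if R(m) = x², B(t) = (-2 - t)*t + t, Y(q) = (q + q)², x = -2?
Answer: -2080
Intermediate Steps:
Y(q) = 4*q² (Y(q) = (2*q)² = 4*q²)
B(t) = t + t*(-2 - t) (B(t) = t*(-2 - t) + t = t + t*(-2 - t))
R(m) = 4 (R(m) = (-2)² = 4)
(-1812 + R(Y(-2))) + B(-17) = (-1812 + 4) - 1*(-17)*(1 - 17) = -1808 - 1*(-17)*(-16) = -1808 - 272 = -2080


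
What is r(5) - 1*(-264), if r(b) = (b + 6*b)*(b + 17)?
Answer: 1034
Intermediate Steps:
r(b) = 7*b*(17 + b) (r(b) = (7*b)*(17 + b) = 7*b*(17 + b))
r(5) - 1*(-264) = 7*5*(17 + 5) - 1*(-264) = 7*5*22 + 264 = 770 + 264 = 1034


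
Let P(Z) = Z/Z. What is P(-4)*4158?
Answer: 4158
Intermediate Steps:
P(Z) = 1
P(-4)*4158 = 1*4158 = 4158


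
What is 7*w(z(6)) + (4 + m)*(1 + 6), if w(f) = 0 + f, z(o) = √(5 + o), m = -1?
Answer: 21 + 7*√11 ≈ 44.216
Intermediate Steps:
w(f) = f
7*w(z(6)) + (4 + m)*(1 + 6) = 7*√(5 + 6) + (4 - 1)*(1 + 6) = 7*√11 + 3*7 = 7*√11 + 21 = 21 + 7*√11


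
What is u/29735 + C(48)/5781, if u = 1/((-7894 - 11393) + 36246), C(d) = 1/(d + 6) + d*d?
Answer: 20913496869293/52473937960170 ≈ 0.39855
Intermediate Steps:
C(d) = d² + 1/(6 + d) (C(d) = 1/(6 + d) + d² = d² + 1/(6 + d))
u = 1/16959 (u = 1/(-19287 + 36246) = 1/16959 ≈ 5.8966e-5)
u/29735 + C(48)/5781 = (1/16959)/29735 + ((1 + 48³ + 6*48²)/(6 + 48))/5781 = (1/16959)*(1/29735) + ((1 + 110592 + 6*2304)/54)*(1/5781) = 1/504275865 + ((1 + 110592 + 13824)/54)*(1/5781) = 1/504275865 + ((1/54)*124417)*(1/5781) = 1/504275865 + (124417/54)*(1/5781) = 1/504275865 + 124417/312174 = 20913496869293/52473937960170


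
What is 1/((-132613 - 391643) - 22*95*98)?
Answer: -1/729076 ≈ -1.3716e-6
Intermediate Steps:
1/((-132613 - 391643) - 22*95*98) = 1/(-524256 - 2090*98) = 1/(-524256 - 204820) = 1/(-729076) = -1/729076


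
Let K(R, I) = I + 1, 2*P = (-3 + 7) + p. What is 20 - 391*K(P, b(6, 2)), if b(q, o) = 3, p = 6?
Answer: -1544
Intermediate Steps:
P = 5 (P = ((-3 + 7) + 6)/2 = (4 + 6)/2 = (½)*10 = 5)
K(R, I) = 1 + I
20 - 391*K(P, b(6, 2)) = 20 - 391*(1 + 3) = 20 - 391*4 = 20 - 1564 = -1544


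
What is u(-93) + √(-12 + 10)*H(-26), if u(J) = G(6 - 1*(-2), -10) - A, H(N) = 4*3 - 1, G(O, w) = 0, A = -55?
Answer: 55 + 11*I*√2 ≈ 55.0 + 15.556*I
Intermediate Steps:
H(N) = 11 (H(N) = 12 - 1 = 11)
u(J) = 55 (u(J) = 0 - 1*(-55) = 0 + 55 = 55)
u(-93) + √(-12 + 10)*H(-26) = 55 + √(-12 + 10)*11 = 55 + √(-2)*11 = 55 + (I*√2)*11 = 55 + 11*I*√2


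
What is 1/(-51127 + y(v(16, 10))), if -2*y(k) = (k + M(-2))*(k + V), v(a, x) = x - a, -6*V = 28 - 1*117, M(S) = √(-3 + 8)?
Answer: -7358472/376021584391 + 636*√5/376021584391 ≈ -1.9565e-5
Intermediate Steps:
M(S) = √5
V = 89/6 (V = -(28 - 1*117)/6 = -(28 - 117)/6 = -⅙*(-89) = 89/6 ≈ 14.833)
y(k) = -(89/6 + k)*(k + √5)/2 (y(k) = -(k + √5)*(k + 89/6)/2 = -(k + √5)*(89/6 + k)/2 = -(89/6 + k)*(k + √5)/2)
1/(-51127 + y(v(16, 10))) = 1/(-51127 + (-89*(10 - 1*16)/12 - 89*√5/12 - (10 - 1*16)²/2 - (10 - 1*16)*√5/2)) = 1/(-51127 + (-89*(10 - 16)/12 - 89*√5/12 - (10 - 16)²/2 - (10 - 16)*√5/2)) = 1/(-51127 + (-89/12*(-6) - 89*√5/12 - ½*(-6)² - ½*(-6)*√5)) = 1/(-51127 + (89/2 - 89*√5/12 - ½*36 + 3*√5)) = 1/(-51127 + (89/2 - 89*√5/12 - 18 + 3*√5)) = 1/(-51127 + (53/2 - 53*√5/12)) = 1/(-102201/2 - 53*√5/12)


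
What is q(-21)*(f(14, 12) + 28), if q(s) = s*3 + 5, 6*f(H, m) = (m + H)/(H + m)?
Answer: -4901/3 ≈ -1633.7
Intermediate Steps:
f(H, m) = ⅙ (f(H, m) = ((m + H)/(H + m))/6 = ((H + m)/(H + m))/6 = (⅙)*1 = ⅙)
q(s) = 5 + 3*s (q(s) = 3*s + 5 = 5 + 3*s)
q(-21)*(f(14, 12) + 28) = (5 + 3*(-21))*(⅙ + 28) = (5 - 63)*(169/6) = -58*169/6 = -4901/3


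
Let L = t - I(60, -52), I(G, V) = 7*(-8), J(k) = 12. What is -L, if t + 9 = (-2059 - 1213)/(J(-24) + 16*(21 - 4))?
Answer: -2519/71 ≈ -35.479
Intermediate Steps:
I(G, V) = -56
t = -1457/71 (t = -9 + (-2059 - 1213)/(12 + 16*(21 - 4)) = -9 - 3272/(12 + 16*17) = -9 - 3272/(12 + 272) = -9 - 3272/284 = -9 - 3272*1/284 = -9 - 818/71 = -1457/71 ≈ -20.521)
L = 2519/71 (L = -1457/71 - 1*(-56) = -1457/71 + 56 = 2519/71 ≈ 35.479)
-L = -1*2519/71 = -2519/71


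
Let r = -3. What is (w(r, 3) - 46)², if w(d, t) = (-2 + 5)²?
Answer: 1369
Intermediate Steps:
w(d, t) = 9 (w(d, t) = 3² = 9)
(w(r, 3) - 46)² = (9 - 46)² = (-37)² = 1369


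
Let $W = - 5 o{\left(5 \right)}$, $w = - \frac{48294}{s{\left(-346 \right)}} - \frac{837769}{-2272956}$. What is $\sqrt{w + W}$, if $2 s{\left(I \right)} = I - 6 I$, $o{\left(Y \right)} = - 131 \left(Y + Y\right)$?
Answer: $\frac{\sqrt{6276282755656132384935}}{983053470} \approx 80.589$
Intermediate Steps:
$o{\left(Y \right)} = - 262 Y$ ($o{\left(Y \right)} = - 131 \cdot 2 Y = - 262 Y$)
$s{\left(I \right)} = - \frac{5 I}{2}$ ($s{\left(I \right)} = \frac{I - 6 I}{2} = \frac{\left(-5\right) I}{2} = - \frac{5 I}{2}$)
$w = - \frac{109045466879}{1966106940}$ ($w = - \frac{48294}{\left(- \frac{5}{2}\right) \left(-346\right)} - \frac{837769}{-2272956} = - \frac{48294}{865} - - \frac{837769}{2272956} = \left(-48294\right) \frac{1}{865} + \frac{837769}{2272956} = - \frac{48294}{865} + \frac{837769}{2272956} = - \frac{109045466879}{1966106940} \approx -55.463$)
$W = 6550$ ($W = - 5 \left(\left(-262\right) 5\right) = \left(-5\right) \left(-1310\right) = 6550$)
$\sqrt{w + W} = \sqrt{- \frac{109045466879}{1966106940} + 6550} = \sqrt{\frac{12768954990121}{1966106940}} = \frac{\sqrt{6276282755656132384935}}{983053470}$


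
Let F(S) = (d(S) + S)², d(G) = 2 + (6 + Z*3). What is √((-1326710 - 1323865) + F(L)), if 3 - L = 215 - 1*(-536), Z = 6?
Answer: I*√2129291 ≈ 1459.2*I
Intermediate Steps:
d(G) = 26 (d(G) = 2 + (6 + 6*3) = 2 + (6 + 18) = 2 + 24 = 26)
L = -748 (L = 3 - (215 - 1*(-536)) = 3 - (215 + 536) = 3 - 1*751 = 3 - 751 = -748)
F(S) = (26 + S)²
√((-1326710 - 1323865) + F(L)) = √((-1326710 - 1323865) + (26 - 748)²) = √(-2650575 + (-722)²) = √(-2650575 + 521284) = √(-2129291) = I*√2129291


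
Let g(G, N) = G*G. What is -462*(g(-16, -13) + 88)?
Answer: -158928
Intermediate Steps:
g(G, N) = G²
-462*(g(-16, -13) + 88) = -462*((-16)² + 88) = -462*(256 + 88) = -462*344 = -158928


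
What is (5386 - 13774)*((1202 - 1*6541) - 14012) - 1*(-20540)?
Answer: 162336728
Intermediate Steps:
(5386 - 13774)*((1202 - 1*6541) - 14012) - 1*(-20540) = -8388*((1202 - 6541) - 14012) + 20540 = -8388*(-5339 - 14012) + 20540 = -8388*(-19351) + 20540 = 162316188 + 20540 = 162336728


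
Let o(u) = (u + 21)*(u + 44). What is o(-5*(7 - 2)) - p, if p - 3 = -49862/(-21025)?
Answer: -1710837/21025 ≈ -81.372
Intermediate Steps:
o(u) = (21 + u)*(44 + u)
p = 112937/21025 (p = 3 - 49862/(-21025) = 3 - 49862*(-1/21025) = 3 + 49862/21025 = 112937/21025 ≈ 5.3716)
o(-5*(7 - 2)) - p = (924 + (-5*(7 - 2))² + 65*(-5*(7 - 2))) - 1*112937/21025 = (924 + (-5*5)² + 65*(-5*5)) - 112937/21025 = (924 + (-25)² + 65*(-25)) - 112937/21025 = (924 + 625 - 1625) - 112937/21025 = -76 - 112937/21025 = -1710837/21025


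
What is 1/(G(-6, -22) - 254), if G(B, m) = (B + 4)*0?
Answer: -1/254 ≈ -0.0039370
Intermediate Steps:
G(B, m) = 0 (G(B, m) = (4 + B)*0 = 0)
1/(G(-6, -22) - 254) = 1/(0 - 254) = 1/(-254) = -1/254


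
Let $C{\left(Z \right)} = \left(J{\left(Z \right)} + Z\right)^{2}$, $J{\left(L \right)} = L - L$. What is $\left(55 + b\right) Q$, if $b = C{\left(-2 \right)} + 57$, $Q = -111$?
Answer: $-12876$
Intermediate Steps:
$J{\left(L \right)} = 0$
$C{\left(Z \right)} = Z^{2}$ ($C{\left(Z \right)} = \left(0 + Z\right)^{2} = Z^{2}$)
$b = 61$ ($b = \left(-2\right)^{2} + 57 = 4 + 57 = 61$)
$\left(55 + b\right) Q = \left(55 + 61\right) \left(-111\right) = 116 \left(-111\right) = -12876$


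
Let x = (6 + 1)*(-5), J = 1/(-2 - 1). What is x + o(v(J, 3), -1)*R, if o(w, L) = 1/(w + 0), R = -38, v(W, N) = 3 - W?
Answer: -232/5 ≈ -46.400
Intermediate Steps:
J = -⅓ (J = 1/(-3) = -⅓ ≈ -0.33333)
o(w, L) = 1/w
x = -35 (x = 7*(-5) = -35)
x + o(v(J, 3), -1)*R = -35 - 38/(3 - 1*(-⅓)) = -35 - 38/(3 + ⅓) = -35 - 38/(10/3) = -35 + (3/10)*(-38) = -35 - 57/5 = -232/5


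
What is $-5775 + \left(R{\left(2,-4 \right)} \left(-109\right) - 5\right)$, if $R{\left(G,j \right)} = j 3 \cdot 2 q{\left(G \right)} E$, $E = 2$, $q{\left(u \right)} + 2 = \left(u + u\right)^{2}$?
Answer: $67468$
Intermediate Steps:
$q{\left(u \right)} = -2 + 4 u^{2}$ ($q{\left(u \right)} = -2 + \left(u + u\right)^{2} = -2 + \left(2 u\right)^{2} = -2 + 4 u^{2}$)
$R{\left(G,j \right)} = 12 j \left(-2 + 4 G^{2}\right)$ ($R{\left(G,j \right)} = j 3 \cdot 2 \left(-2 + 4 G^{2}\right) 2 = 3 j 2 \left(-2 + 4 G^{2}\right) 2 = 6 j \left(-2 + 4 G^{2}\right) 2 = 12 j \left(-2 + 4 G^{2}\right)$)
$-5775 + \left(R{\left(2,-4 \right)} \left(-109\right) - 5\right) = -5775 - \left(5 - 24 \left(-4\right) \left(-1 + 2 \cdot 2^{2}\right) \left(-109\right)\right) = -5775 - \left(5 - 24 \left(-4\right) \left(-1 + 2 \cdot 4\right) \left(-109\right)\right) = -5775 - \left(5 - 24 \left(-4\right) \left(-1 + 8\right) \left(-109\right)\right) = -5775 - \left(5 - 24 \left(-4\right) 7 \left(-109\right)\right) = -5775 - -73243 = -5775 + \left(73248 - 5\right) = -5775 + 73243 = 67468$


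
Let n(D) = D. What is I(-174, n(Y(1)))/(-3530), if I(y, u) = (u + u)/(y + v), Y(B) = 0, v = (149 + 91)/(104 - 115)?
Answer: 0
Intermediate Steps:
v = -240/11 (v = 240/(-11) = 240*(-1/11) = -240/11 ≈ -21.818)
I(y, u) = 2*u/(-240/11 + y) (I(y, u) = (u + u)/(y - 240/11) = (2*u)/(-240/11 + y) = 2*u/(-240/11 + y))
I(-174, n(Y(1)))/(-3530) = (22*0/(-240 + 11*(-174)))/(-3530) = (22*0/(-240 - 1914))*(-1/3530) = (22*0/(-2154))*(-1/3530) = (22*0*(-1/2154))*(-1/3530) = 0*(-1/3530) = 0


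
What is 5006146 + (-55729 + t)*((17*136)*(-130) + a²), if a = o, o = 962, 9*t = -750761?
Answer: -782510925334/9 ≈ -8.6946e+10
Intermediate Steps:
t = -750761/9 (t = (⅑)*(-750761) = -750761/9 ≈ -83418.)
a = 962
5006146 + (-55729 + t)*((17*136)*(-130) + a²) = 5006146 + (-55729 - 750761/9)*((17*136)*(-130) + 962²) = 5006146 - 1252322*(2312*(-130) + 925444)/9 = 5006146 - 1252322*(-300560 + 925444)/9 = 5006146 - 1252322/9*624884 = 5006146 - 782555980648/9 = -782510925334/9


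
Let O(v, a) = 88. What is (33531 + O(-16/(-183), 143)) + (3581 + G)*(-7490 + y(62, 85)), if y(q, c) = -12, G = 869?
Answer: -33350281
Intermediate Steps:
(33531 + O(-16/(-183), 143)) + (3581 + G)*(-7490 + y(62, 85)) = (33531 + 88) + (3581 + 869)*(-7490 - 12) = 33619 + 4450*(-7502) = 33619 - 33383900 = -33350281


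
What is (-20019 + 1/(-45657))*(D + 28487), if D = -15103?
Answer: -12233076165856/45657 ≈ -2.6793e+8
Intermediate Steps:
(-20019 + 1/(-45657))*(D + 28487) = (-20019 + 1/(-45657))*(-15103 + 28487) = (-20019 - 1/45657)*13384 = -914007484/45657*13384 = -12233076165856/45657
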